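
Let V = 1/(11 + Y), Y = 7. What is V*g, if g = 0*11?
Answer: 0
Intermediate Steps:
V = 1/18 (V = 1/(11 + 7) = 1/18 ≈ 0.055556)
g = 0
V*g = (1/18)*0 = 0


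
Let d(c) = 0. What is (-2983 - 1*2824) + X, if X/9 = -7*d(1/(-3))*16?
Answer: -5807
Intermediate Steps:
X = 0 (X = 9*(-7*0*16) = 9*(0*16) = 9*0 = 0)
(-2983 - 1*2824) + X = (-2983 - 1*2824) + 0 = (-2983 - 2824) + 0 = -5807 + 0 = -5807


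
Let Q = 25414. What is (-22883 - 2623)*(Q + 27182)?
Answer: -1341513576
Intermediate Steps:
(-22883 - 2623)*(Q + 27182) = (-22883 - 2623)*(25414 + 27182) = -25506*52596 = -1341513576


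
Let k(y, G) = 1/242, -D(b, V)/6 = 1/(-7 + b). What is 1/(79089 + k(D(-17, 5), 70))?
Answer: 242/19139539 ≈ 1.2644e-5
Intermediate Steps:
D(b, V) = -6/(-7 + b)
k(y, G) = 1/242
1/(79089 + k(D(-17, 5), 70)) = 1/(79089 + 1/242) = 1/(19139539/242) = 242/19139539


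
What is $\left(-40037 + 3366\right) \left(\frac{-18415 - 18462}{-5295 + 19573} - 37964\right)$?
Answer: $\frac{19878867573099}{14278} \approx 1.3923 \cdot 10^{9}$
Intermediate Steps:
$\left(-40037 + 3366\right) \left(\frac{-18415 - 18462}{-5295 + 19573} - 37964\right) = - 36671 \left(- \frac{36877}{14278} - 37964\right) = \left(-36671\right) \left(- \frac{542086869}{14278}\right) = \frac{19878867573099}{14278}$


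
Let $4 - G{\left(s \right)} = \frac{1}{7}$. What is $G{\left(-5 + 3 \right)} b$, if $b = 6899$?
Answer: $\frac{186273}{7} \approx 26610.0$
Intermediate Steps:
$G{\left(s \right)} = \frac{27}{7}$ ($G{\left(s \right)} = 4 - \frac{1}{7} = \frac{27}{7}$)
$G{\left(-5 + 3 \right)} b = \frac{27}{7} \cdot 6899 = \frac{186273}{7}$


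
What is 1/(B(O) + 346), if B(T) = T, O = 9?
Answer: 1/355 ≈ 0.0028169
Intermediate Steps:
1/(B(O) + 346) = 1/(9 + 346) = 1/355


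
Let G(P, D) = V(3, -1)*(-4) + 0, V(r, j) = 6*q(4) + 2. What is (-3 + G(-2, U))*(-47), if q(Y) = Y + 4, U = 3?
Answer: 9541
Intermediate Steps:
q(Y) = 4 + Y
V(r, j) = 50 (V(r, j) = 6*(4 + 4) + 2 = 6*8 + 2 = 48 + 2 = 50)
G(P, D) = -200 (G(P, D) = 50*(-4) + 0 = -200 + 0 = -200)
(-3 + G(-2, U))*(-47) = (-3 - 200)*(-47) = -203*(-47) = 9541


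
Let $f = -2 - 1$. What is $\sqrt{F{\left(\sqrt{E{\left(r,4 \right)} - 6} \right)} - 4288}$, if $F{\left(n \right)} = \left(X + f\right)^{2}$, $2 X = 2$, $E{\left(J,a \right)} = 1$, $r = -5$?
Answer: $6 i \sqrt{119} \approx 65.452 i$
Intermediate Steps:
$X = 1$ ($X = \frac{1}{2} \cdot 2 = 1$)
$f = -3$
$F{\left(n \right)} = 4$ ($F{\left(n \right)} = \left(1 - 3\right)^{2} = \left(-2\right)^{2} = 4$)
$\sqrt{F{\left(\sqrt{E{\left(r,4 \right)} - 6} \right)} - 4288} = \sqrt{4 - 4288} = \sqrt{-4284} = 6 i \sqrt{119}$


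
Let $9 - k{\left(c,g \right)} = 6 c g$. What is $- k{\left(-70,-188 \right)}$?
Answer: $78951$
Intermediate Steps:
$k{\left(c,g \right)} = 9 - 6 c g$
$- k{\left(-70,-188 \right)} = - (9 - \left(-420\right) \left(-188\right)) = - (9 - 78960) = \left(-1\right) \left(-78951\right) = 78951$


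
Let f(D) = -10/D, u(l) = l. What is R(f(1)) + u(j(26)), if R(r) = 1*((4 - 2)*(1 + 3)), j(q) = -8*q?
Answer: -200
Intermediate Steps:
R(r) = 8 (R(r) = 1*(2*4) = 1*8 = 8)
R(f(1)) + u(j(26)) = 8 - 8*26 = 8 - 208 = -200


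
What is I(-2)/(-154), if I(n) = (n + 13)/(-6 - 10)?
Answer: 1/224 ≈ 0.0044643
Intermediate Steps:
I(n) = -13/16 - n/16 (I(n) = (13 + n)/(-16) = (13 + n)*(-1/16) = -13/16 - n/16)
I(-2)/(-154) = (-13/16 - 1/16*(-2))/(-154) = (-13/16 + ⅛)*(-1/154) = -11/16*(-1/154) = 1/224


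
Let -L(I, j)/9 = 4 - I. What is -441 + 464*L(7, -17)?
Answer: 12087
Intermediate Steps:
L(I, j) = -36 + 9*I (L(I, j) = -9*(4 - I) = -36 + 9*I)
-441 + 464*L(7, -17) = -441 + 464*(-36 + 9*7) = -441 + 464*(-36 + 63) = -441 + 464*27 = -441 + 12528 = 12087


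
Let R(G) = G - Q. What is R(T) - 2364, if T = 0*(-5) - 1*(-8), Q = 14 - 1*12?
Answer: -2358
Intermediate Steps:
Q = 2 (Q = 14 - 12 = 2)
T = 8 (T = 0 + 8 = 8)
R(G) = -2 + G (R(G) = G - 1*2 = G - 2 = -2 + G)
R(T) - 2364 = (-2 + 8) - 2364 = 6 - 2364 = -2358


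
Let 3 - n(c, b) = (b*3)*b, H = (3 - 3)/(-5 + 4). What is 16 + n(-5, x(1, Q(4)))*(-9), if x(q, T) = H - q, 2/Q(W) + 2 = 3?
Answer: 16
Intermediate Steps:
H = 0 (H = 0/(-1) = 0*(-1) = 0)
Q(W) = 2 (Q(W) = 2/(-2 + 3) = 2/1 = 2*1 = 2)
x(q, T) = -q (x(q, T) = 0 - q = -q)
n(c, b) = 3 - 3*b**2 (n(c, b) = 3 - b*3*b = 3 - 3*b*b = 3 - 3*b**2)
16 + n(-5, x(1, Q(4)))*(-9) = 16 + (3 - 3*(-1*1)**2)*(-9) = 16 + (3 - 3*(-1)**2)*(-9) = 16 + (3 - 3*1)*(-9) = 16 + (3 - 3)*(-9) = 16 + 0*(-9) = 16 + 0 = 16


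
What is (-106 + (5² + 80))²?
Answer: 1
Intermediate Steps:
(-106 + (5² + 80))² = (-106 + (25 + 80))² = (-106 + 105)² = (-1)² = 1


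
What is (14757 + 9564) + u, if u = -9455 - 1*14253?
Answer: 613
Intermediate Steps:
u = -23708 (u = -9455 - 14253 = -23708)
(14757 + 9564) + u = (14757 + 9564) - 23708 = 24321 - 23708 = 613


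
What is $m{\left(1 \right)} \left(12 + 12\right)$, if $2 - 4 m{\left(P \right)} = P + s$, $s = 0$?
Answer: $6$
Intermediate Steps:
$m{\left(P \right)} = \frac{1}{2} - \frac{P}{4}$ ($m{\left(P \right)} = \frac{1}{2} - \frac{P + 0}{4} = \frac{1}{2} - \frac{P}{4}$)
$m{\left(1 \right)} \left(12 + 12\right) = \left(\frac{1}{2} - \frac{1}{4}\right) \left(12 + 12\right) = \left(\frac{1}{2} - \frac{1}{4}\right) 24 = \frac{1}{4} \cdot 24 = 6$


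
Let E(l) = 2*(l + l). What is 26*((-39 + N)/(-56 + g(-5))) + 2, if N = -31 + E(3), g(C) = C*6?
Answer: 840/43 ≈ 19.535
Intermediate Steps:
g(C) = 6*C
E(l) = 4*l (E(l) = 2*(2*l) = 4*l)
N = -19 (N = -31 + 4*3 = -31 + 12 = -19)
26*((-39 + N)/(-56 + g(-5))) + 2 = 26*((-39 - 19)/(-56 + 6*(-5))) + 2 = 26*(-58/(-56 - 30)) + 2 = 26*(-58/(-86)) + 2 = 26*(-58*(-1/86)) + 2 = 26*(29/43) + 2 = 754/43 + 2 = 840/43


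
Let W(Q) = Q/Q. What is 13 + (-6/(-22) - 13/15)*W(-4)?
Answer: 2047/165 ≈ 12.406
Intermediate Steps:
W(Q) = 1
13 + (-6/(-22) - 13/15)*W(-4) = 13 + (-6/(-22) - 13/15)*1 = 13 + (-6*(-1/22) - 13*1/15)*1 = 13 + (3/11 - 13/15)*1 = 13 - 98/165*1 = 13 - 98/165 = 2047/165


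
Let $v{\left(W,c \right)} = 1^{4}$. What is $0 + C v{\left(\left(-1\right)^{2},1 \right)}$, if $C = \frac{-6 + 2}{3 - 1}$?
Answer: $-2$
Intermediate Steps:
$v{\left(W,c \right)} = 1$
$C = -2$ ($C = - \frac{4}{2} = \left(-4\right) \frac{1}{2} = -2$)
$0 + C v{\left(\left(-1\right)^{2},1 \right)} = 0 - 2 = -2$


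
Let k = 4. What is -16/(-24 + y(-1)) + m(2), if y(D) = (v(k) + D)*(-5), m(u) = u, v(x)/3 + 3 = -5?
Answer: 186/101 ≈ 1.8416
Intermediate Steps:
v(x) = -24 (v(x) = -9 + 3*(-5) = -9 - 15 = -24)
y(D) = 120 - 5*D (y(D) = (-24 + D)*(-5) = 120 - 5*D)
-16/(-24 + y(-1)) + m(2) = -16/(-24 + (120 - 5*(-1))) + 2 = -16/(-24 + (120 + 5)) + 2 = -16/(-24 + 125) + 2 = -16/101 + 2 = 186/101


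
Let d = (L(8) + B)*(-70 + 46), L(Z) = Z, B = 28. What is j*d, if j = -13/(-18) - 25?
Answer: 20976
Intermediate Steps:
j = -437/18 (j = -13*(-1/18) - 25 = 13/18 - 25 = -437/18 ≈ -24.278)
d = -864 (d = (8 + 28)*(-70 + 46) = 36*(-24) = -864)
j*d = -437/18*(-864) = 20976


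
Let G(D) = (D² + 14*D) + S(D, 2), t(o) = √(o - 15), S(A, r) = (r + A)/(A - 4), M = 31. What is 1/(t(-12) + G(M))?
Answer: 113094/157906543 - 243*I*√3/157906543 ≈ 0.00071621 - 2.6654e-6*I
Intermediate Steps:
S(A, r) = (A + r)/(-4 + A)
t(o) = √(-15 + o)
G(D) = D² + 14*D + (2 + D)/(-4 + D) (G(D) = (D² + 14*D) + (D + 2)/(-4 + D) = (D² + 14*D) + (2 + D)/(-4 + D) = D² + 14*D + (2 + D)/(-4 + D))
1/(t(-12) + G(M)) = 1/(√(-15 - 12) + (2 + 31 + 31*(-4 + 31)*(14 + 31))/(-4 + 31)) = 1/(√(-27) + (2 + 31 + 31*27*45)/27) = 1/(3*I*√3 + (2 + 31 + 37665)/27) = 1/(3*I*√3 + (1/27)*37698) = 1/(3*I*√3 + 12566/9) = 1/(12566/9 + 3*I*√3)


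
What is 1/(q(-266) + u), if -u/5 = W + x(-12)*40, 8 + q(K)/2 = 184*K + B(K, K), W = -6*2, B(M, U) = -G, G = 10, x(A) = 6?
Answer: -1/99064 ≈ -1.0094e-5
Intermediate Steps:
B(M, U) = -10 (B(M, U) = -1*10 = -10)
W = -12
q(K) = -36 + 368*K (q(K) = -16 + 2*(184*K - 10) = -16 + 2*(-10 + 184*K) = -16 + (-20 + 368*K) = -36 + 368*K)
u = -1140 (u = -5*(-12 + 6*40) = -5*(-12 + 240) = -5*228 = -1140)
1/(q(-266) + u) = 1/((-36 + 368*(-266)) - 1140) = 1/((-36 - 97888) - 1140) = 1/(-97924 - 1140) = 1/(-99064) = -1/99064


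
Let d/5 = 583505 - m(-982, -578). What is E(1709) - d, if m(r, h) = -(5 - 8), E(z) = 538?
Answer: -2916972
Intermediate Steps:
m(r, h) = 3 (m(r, h) = -1*(-3) = 3)
d = 2917510 (d = 5*(583505 - 1*3) = 5*(583505 - 3) = 5*583502 = 2917510)
E(1709) - d = 538 - 1*2917510 = 538 - 2917510 = -2916972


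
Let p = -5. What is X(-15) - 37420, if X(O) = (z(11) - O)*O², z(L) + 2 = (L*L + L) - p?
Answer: -3670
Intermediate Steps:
z(L) = 3 + L + L² (z(L) = -2 + ((L*L + L) - 1*(-5)) = -2 + ((L² + L) + 5) = -2 + ((L + L²) + 5) = -2 + (5 + L + L²) = 3 + L + L²)
X(O) = O²*(135 - O) (X(O) = ((3 + 11 + 11²) - O)*O² = ((3 + 11 + 121) - O)*O² = (135 - O)*O² = O²*(135 - O))
X(-15) - 37420 = (-15)²*(135 - 1*(-15)) - 37420 = 225*(135 + 15) - 37420 = 225*150 - 37420 = 33750 - 37420 = -3670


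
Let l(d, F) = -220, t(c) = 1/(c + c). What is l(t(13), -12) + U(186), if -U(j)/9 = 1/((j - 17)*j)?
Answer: -2305163/10478 ≈ -220.00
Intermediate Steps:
t(c) = 1/(2*c)
U(j) = -9/(j*(-17 + j)) (U(j) = -9/((j - 17)*j) = -9/((-17 + j)*j) = -9/(j*(-17 + j)))
l(t(13), -12) + U(186) = -220 - 9/(186*(-17 + 186)) = -220 - 9*1/186/169 = -220 - 9*1/186*1/169 = -220 - 3/10478 = -2305163/10478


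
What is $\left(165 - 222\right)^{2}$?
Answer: $3249$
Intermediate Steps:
$\left(165 - 222\right)^{2} = \left(-57\right)^{2} = 3249$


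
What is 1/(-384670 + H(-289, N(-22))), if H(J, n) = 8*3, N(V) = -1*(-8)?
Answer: -1/384646 ≈ -2.5998e-6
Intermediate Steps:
N(V) = 8
H(J, n) = 24
1/(-384670 + H(-289, N(-22))) = 1/(-384670 + 24) = 1/(-384646) = -1/384646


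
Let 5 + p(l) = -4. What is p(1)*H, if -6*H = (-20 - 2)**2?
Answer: 726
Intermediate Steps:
p(l) = -9 (p(l) = -5 - 4 = -9)
H = -242/3 (H = -(-20 - 2)**2/6 = -1/6*(-22)**2 = -1/6*484 = -242/3 ≈ -80.667)
p(1)*H = -9*(-242/3) = 726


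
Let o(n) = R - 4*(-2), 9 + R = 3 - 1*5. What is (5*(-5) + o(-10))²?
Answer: 784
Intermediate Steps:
R = -11 (R = -9 + (3 - 1*5) = -9 + (3 - 5) = -9 - 2 = -11)
o(n) = -3 (o(n) = -11 - 4*(-2) = -11 + 8 = -3)
(5*(-5) + o(-10))² = (5*(-5) - 3)² = (-25 - 3)² = (-28)² = 784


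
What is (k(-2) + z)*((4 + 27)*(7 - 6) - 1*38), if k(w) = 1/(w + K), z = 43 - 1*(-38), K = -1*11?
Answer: -7364/13 ≈ -566.46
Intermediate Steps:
K = -11
z = 81 (z = 43 + 38 = 81)
k(w) = 1/(-11 + w) (k(w) = 1/(w - 11) = 1/(-11 + w))
(k(-2) + z)*((4 + 27)*(7 - 6) - 1*38) = (1/(-11 - 2) + 81)*((4 + 27)*(7 - 6) - 1*38) = (1/(-13) + 81)*(31*1 - 38) = (-1/13 + 81)*(31 - 38) = (1052/13)*(-7) = -7364/13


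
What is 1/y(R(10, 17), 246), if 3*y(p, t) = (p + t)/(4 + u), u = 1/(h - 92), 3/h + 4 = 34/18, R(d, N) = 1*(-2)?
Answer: 21243/433100 ≈ 0.049049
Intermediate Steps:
R(d, N) = -2
h = -27/19 (h = 3/(-4 + 34/18) = 3/(-4 + 34*(1/18)) = 3/(-4 + 17/9) = 3/(-19/9) = 3*(-9/19) = -27/19 ≈ -1.4211)
u = -19/1775 (u = 1/(-27/19 - 92) = 1/(-1775/19) = -19/1775 ≈ -0.010704)
y(p, t) = 1775*p/21243 + 1775*t/21243 (y(p, t) = ((p + t)/(4 - 19/1775))/3 = ((p + t)/(7081/1775))/3 = ((p + t)*(1775/7081))/3 = (1775*p/7081 + 1775*t/7081)/3 = 1775*p/21243 + 1775*t/21243)
1/y(R(10, 17), 246) = 1/((1775/21243)*(-2) + (1775/21243)*246) = 1/(-3550/21243 + 145550/7081) = 1/(433100/21243) = 21243/433100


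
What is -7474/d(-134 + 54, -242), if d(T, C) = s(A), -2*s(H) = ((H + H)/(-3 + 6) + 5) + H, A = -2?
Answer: 44844/5 ≈ 8968.8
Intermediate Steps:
s(H) = -5/2 - 5*H/6 (s(H) = -(((H + H)/(-3 + 6) + 5) + H)/2 = -(((2*H)/3 + 5) + H)/2 = -(((2*H)*(⅓) + 5) + H)/2 = -((2*H/3 + 5) + H)/2 = -((5 + 2*H/3) + H)/2 = -(5 + 5*H/3)/2 = -5/2 - 5*H/6)
d(T, C) = -⅚ (d(T, C) = -5/2 - ⅚*(-2) = -5/2 + 5/3 = -⅚)
-7474/d(-134 + 54, -242) = -7474/(-⅚) = -7474*(-6/5) = 44844/5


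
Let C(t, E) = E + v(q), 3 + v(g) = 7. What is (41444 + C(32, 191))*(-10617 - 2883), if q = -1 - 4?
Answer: -562126500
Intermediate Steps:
q = -5
v(g) = 4 (v(g) = -3 + 7 = 4)
C(t, E) = 4 + E (C(t, E) = E + 4 = 4 + E)
(41444 + C(32, 191))*(-10617 - 2883) = (41444 + (4 + 191))*(-10617 - 2883) = (41444 + 195)*(-13500) = 41639*(-13500) = -562126500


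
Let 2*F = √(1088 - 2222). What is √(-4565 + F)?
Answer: √(-18260 + 18*I*√14)/2 ≈ 0.1246 + 67.565*I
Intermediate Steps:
F = 9*I*√14/2 (F = √(1088 - 2222)/2 = √(-1134)/2 = (9*I*√14)/2 = 9*I*√14/2 ≈ 16.837*I)
√(-4565 + F) = √(-4565 + 9*I*√14/2)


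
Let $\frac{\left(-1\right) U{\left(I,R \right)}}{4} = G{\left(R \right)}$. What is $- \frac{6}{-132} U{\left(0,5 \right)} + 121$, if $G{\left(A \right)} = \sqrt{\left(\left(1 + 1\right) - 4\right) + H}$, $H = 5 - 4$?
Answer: $121 - \frac{2 i}{11} \approx 121.0 - 0.18182 i$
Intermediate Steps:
$H = 1$ ($H = 5 - 4 = 1$)
$G{\left(A \right)} = i$ ($G{\left(A \right)} = \sqrt{\left(\left(1 + 1\right) - 4\right) + 1} = \sqrt{\left(2 - 4\right) + 1} = \sqrt{-2 + 1} = \sqrt{-1} = i$)
$U{\left(I,R \right)} = - 4 i$
$- \frac{6}{-132} U{\left(0,5 \right)} + 121 = - \frac{6}{-132} \left(- 4 i\right) + 121 = \left(-6\right) \left(- \frac{1}{132}\right) \left(- 4 i\right) + 121 = \frac{\left(-4\right) i}{22} + 121 = - \frac{2 i}{11} + 121 = 121 - \frac{2 i}{11}$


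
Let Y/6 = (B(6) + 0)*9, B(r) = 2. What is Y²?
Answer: 11664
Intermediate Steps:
Y = 108 (Y = 6*((2 + 0)*9) = 6*(2*9) = 6*18 = 108)
Y² = 108² = 11664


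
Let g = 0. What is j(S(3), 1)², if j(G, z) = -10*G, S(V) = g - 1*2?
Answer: 400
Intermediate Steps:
S(V) = -2 (S(V) = 0 - 1*2 = 0 - 2 = -2)
j(S(3), 1)² = (-10*(-2))² = 20² = 400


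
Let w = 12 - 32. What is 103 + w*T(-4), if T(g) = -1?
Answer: 123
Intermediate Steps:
w = -20
103 + w*T(-4) = 103 - 20*(-1) = 103 + 20 = 123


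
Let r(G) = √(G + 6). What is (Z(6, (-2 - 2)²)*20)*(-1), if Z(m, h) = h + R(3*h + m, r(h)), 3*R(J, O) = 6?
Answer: -360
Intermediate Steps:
r(G) = √(6 + G)
R(J, O) = 2 (R(J, O) = (⅓)*6 = 2)
Z(m, h) = 2 + h (Z(m, h) = h + 2 = 2 + h)
(Z(6, (-2 - 2)²)*20)*(-1) = ((2 + (-2 - 2)²)*20)*(-1) = ((2 + (-4)²)*20)*(-1) = ((2 + 16)*20)*(-1) = (18*20)*(-1) = 360*(-1) = -360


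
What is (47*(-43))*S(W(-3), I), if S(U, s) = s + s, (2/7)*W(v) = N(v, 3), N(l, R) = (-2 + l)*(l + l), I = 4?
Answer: -16168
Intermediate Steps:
N(l, R) = 2*l*(-2 + l) (N(l, R) = (-2 + l)*(2*l) = 2*l*(-2 + l))
W(v) = 7*v*(-2 + v) (W(v) = 7*(2*v*(-2 + v))/2 = 7*v*(-2 + v))
S(U, s) = 2*s
(47*(-43))*S(W(-3), I) = (47*(-43))*(2*4) = -2021*8 = -16168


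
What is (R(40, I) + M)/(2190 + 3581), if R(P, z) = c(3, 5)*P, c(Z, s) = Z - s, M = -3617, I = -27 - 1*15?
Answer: -3697/5771 ≈ -0.64062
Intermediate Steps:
I = -42 (I = -27 - 15 = -42)
R(P, z) = -2*P (R(P, z) = (3 - 1*5)*P = (3 - 5)*P = -2*P)
(R(40, I) + M)/(2190 + 3581) = (-2*40 - 3617)/(2190 + 3581) = (-80 - 3617)/5771 = -3697*1/5771 = -3697/5771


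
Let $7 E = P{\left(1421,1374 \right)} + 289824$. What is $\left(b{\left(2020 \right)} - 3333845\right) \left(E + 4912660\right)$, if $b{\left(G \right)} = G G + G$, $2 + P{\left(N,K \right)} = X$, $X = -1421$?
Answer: $\frac{25958350995075}{7} \approx 3.7083 \cdot 10^{12}$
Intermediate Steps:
$P{\left(N,K \right)} = -1423$ ($P{\left(N,K \right)} = -2 - 1421 = -1423$)
$E = \frac{288401}{7}$ ($E = \frac{-1423 + 289824}{7} = \frac{1}{7} \cdot 288401 = \frac{288401}{7} \approx 41200.0$)
$b{\left(G \right)} = G + G^{2}$ ($b{\left(G \right)} = G^{2} + G = G + G^{2}$)
$\left(b{\left(2020 \right)} - 3333845\right) \left(E + 4912660\right) = \left(2020 \left(1 + 2020\right) - 3333845\right) \left(\frac{288401}{7} + 4912660\right) = \left(2020 \cdot 2021 - 3333845\right) \frac{34677021}{7} = \left(4082420 - 3333845\right) \frac{34677021}{7} = 748575 \cdot \frac{34677021}{7} = \frac{25958350995075}{7}$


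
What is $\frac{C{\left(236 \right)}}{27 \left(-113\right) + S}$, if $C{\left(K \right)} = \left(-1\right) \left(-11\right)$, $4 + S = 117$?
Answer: $- \frac{11}{2938} \approx -0.003744$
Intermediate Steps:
$S = 113$ ($S = -4 + 117 = 113$)
$C{\left(K \right)} = 11$
$\frac{C{\left(236 \right)}}{27 \left(-113\right) + S} = \frac{11}{27 \left(-113\right) + 113} = \frac{11}{-3051 + 113} = \frac{11}{-2938} = 11 \left(- \frac{1}{2938}\right) = - \frac{11}{2938}$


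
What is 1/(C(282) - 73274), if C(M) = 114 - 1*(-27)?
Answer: -1/73133 ≈ -1.3674e-5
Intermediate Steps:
C(M) = 141 (C(M) = 114 + 27 = 141)
1/(C(282) - 73274) = 1/(141 - 73274) = 1/(-73133) = -1/73133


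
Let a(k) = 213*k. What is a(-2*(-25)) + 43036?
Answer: 53686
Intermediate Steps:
a(-2*(-25)) + 43036 = 213*(-2*(-25)) + 43036 = 213*50 + 43036 = 10650 + 43036 = 53686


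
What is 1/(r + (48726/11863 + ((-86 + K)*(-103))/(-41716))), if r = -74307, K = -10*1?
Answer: -123719227/9192725762571 ≈ -1.3458e-5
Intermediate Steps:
K = -10
1/(r + (48726/11863 + ((-86 + K)*(-103))/(-41716))) = 1/(-74307 + (48726/11863 + ((-86 - 10)*(-103))/(-41716))) = 1/(-74307 + (48726*(1/11863) - 96*(-103)*(-1/41716))) = 1/(-74307 + (48726/11863 + 9888*(-1/41716))) = 1/(-74307 + (48726/11863 - 2472/10429)) = 1/(-74307 + 478838118/123719227) = 1/(-9192725762571/123719227) = -123719227/9192725762571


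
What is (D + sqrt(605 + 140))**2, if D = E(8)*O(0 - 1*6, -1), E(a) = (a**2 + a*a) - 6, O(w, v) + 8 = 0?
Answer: (-976 + sqrt(745))**2 ≈ 9.0004e+5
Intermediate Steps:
O(w, v) = -8 (O(w, v) = -8 + 0 = -8)
E(a) = -6 + 2*a**2 (E(a) = (a**2 + a**2) - 6 = 2*a**2 - 6 = -6 + 2*a**2)
D = -976 (D = (-6 + 2*8**2)*(-8) = (-6 + 2*64)*(-8) = (-6 + 128)*(-8) = 122*(-8) = -976)
(D + sqrt(605 + 140))**2 = (-976 + sqrt(605 + 140))**2 = (-976 + sqrt(745))**2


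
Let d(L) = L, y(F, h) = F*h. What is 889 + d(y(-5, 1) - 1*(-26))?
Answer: 910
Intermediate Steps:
889 + d(y(-5, 1) - 1*(-26)) = 889 + (-5*1 - 1*(-26)) = 889 + (-5 + 26) = 889 + 21 = 910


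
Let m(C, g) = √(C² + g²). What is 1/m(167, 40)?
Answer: √29489/29489 ≈ 0.0058233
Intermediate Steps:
1/m(167, 40) = 1/(√(167² + 40²)) = 1/(√(27889 + 1600)) = 1/(√29489) = √29489/29489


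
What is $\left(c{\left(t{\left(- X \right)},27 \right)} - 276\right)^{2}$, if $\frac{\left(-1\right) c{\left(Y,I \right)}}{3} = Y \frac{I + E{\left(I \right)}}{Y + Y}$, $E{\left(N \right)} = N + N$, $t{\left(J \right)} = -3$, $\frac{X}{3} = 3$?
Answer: $\frac{632025}{4} \approx 1.5801 \cdot 10^{5}$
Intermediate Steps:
$X = 9$ ($X = 3 \cdot 3 = 9$)
$E{\left(N \right)} = 2 N$
$c{\left(Y,I \right)} = - \frac{9 I}{2}$ ($c{\left(Y,I \right)} = - 3 Y \frac{I + 2 I}{Y + Y} = - 3 Y \frac{3 I}{2 Y} = - 3 \frac{3 I}{2} = - \frac{9 I}{2}$)
$\left(c{\left(t{\left(- X \right)},27 \right)} - 276\right)^{2} = \left(\left(- \frac{9}{2}\right) 27 - 276\right)^{2} = \left(- \frac{243}{2} - 276\right)^{2} = \left(- \frac{795}{2}\right)^{2} = \frac{632025}{4}$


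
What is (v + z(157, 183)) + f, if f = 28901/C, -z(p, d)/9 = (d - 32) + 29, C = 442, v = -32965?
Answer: -15257669/442 ≈ -34520.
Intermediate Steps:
z(p, d) = 27 - 9*d (z(p, d) = -9*((d - 32) + 29) = -9*((-32 + d) + 29) = -9*(-3 + d) = 27 - 9*d)
f = 28901/442 ≈ 65.387
(v + z(157, 183)) + f = (-32965 + (27 - 9*183)) + 28901/442 = (-32965 + (27 - 1647)) + 28901/442 = (-32965 - 1620) + 28901/442 = -34585 + 28901/442 = -15257669/442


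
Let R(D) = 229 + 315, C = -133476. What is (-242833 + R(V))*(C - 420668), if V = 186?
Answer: 134262995616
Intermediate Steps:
R(D) = 544
(-242833 + R(V))*(C - 420668) = (-242833 + 544)*(-133476 - 420668) = -242289*(-554144) = 134262995616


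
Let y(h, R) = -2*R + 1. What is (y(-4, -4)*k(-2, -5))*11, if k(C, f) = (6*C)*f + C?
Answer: 5742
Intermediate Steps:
y(h, R) = 1 - 2*R
k(C, f) = C + 6*C*f (k(C, f) = 6*C*f + C = C + 6*C*f)
(y(-4, -4)*k(-2, -5))*11 = ((1 - 2*(-4))*(-2*(1 + 6*(-5))))*11 = ((1 + 8)*(-2*(1 - 30)))*11 = (9*(-2*(-29)))*11 = (9*58)*11 = 522*11 = 5742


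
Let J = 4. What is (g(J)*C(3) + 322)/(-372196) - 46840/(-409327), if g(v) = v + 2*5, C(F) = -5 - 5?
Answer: 8679581563/76174936046 ≈ 0.11394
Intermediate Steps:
C(F) = -10
g(v) = 10 + v (g(v) = v + 10 = 10 + v)
(g(J)*C(3) + 322)/(-372196) - 46840/(-409327) = ((10 + 4)*(-10) + 322)/(-372196) - 46840/(-409327) = (14*(-10) + 322)*(-1/372196) - 46840*(-1/409327) = (-140 + 322)*(-1/372196) + 46840/409327 = 182*(-1/372196) + 46840/409327 = -91/186098 + 46840/409327 = 8679581563/76174936046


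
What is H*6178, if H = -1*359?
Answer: -2217902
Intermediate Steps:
H = -359
H*6178 = -359*6178 = -2217902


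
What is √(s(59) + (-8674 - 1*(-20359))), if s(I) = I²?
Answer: √15166 ≈ 123.15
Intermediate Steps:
√(s(59) + (-8674 - 1*(-20359))) = √(59² + (-8674 - 1*(-20359))) = √(3481 + (-8674 + 20359)) = √(3481 + 11685) = √15166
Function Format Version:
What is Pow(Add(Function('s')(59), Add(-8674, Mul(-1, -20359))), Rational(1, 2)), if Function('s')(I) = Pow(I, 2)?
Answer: Pow(15166, Rational(1, 2)) ≈ 123.15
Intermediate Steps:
Pow(Add(Function('s')(59), Add(-8674, Mul(-1, -20359))), Rational(1, 2)) = Pow(Add(Pow(59, 2), Add(-8674, Mul(-1, -20359))), Rational(1, 2)) = Pow(Add(3481, Add(-8674, 20359)), Rational(1, 2)) = Pow(Add(3481, 11685), Rational(1, 2)) = Pow(15166, Rational(1, 2))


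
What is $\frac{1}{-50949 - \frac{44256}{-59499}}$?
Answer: $- \frac{19833}{1010456765} \approx -1.9628 \cdot 10^{-5}$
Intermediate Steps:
$\frac{1}{-50949 - \frac{44256}{-59499}} = \frac{1}{-50949 - - \frac{14752}{19833}} = \frac{1}{-50949 + \frac{14752}{19833}} = \frac{1}{- \frac{1010456765}{19833}} = - \frac{19833}{1010456765}$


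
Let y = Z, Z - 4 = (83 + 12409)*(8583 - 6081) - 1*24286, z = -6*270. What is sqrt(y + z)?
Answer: 3*sqrt(3469898) ≈ 5588.3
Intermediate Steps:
z = -1620
Z = 31230702 (Z = 4 + ((83 + 12409)*(8583 - 6081) - 1*24286) = 4 + (12492*2502 - 24286) = 4 + (31254984 - 24286) = 4 + 31230698 = 31230702)
y = 31230702
sqrt(y + z) = sqrt(31230702 - 1620) = sqrt(31229082) = 3*sqrt(3469898)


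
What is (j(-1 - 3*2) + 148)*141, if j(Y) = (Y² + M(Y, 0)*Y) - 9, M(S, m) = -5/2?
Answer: 57951/2 ≈ 28976.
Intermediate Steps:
M(S, m) = -5/2 (M(S, m) = -5*½ = -5/2)
j(Y) = -9 + Y² - 5*Y/2 (j(Y) = (Y² - 5*Y/2) - 9 = -9 + Y² - 5*Y/2)
(j(-1 - 3*2) + 148)*141 = ((-9 + (-1 - 3*2)² - 5*(-1 - 3*2)/2) + 148)*141 = ((-9 + (-1 - 6)² - 5*(-1 - 6)/2) + 148)*141 = ((-9 + (-7)² - 5/2*(-7)) + 148)*141 = ((-9 + 49 + 35/2) + 148)*141 = (115/2 + 148)*141 = (411/2)*141 = 57951/2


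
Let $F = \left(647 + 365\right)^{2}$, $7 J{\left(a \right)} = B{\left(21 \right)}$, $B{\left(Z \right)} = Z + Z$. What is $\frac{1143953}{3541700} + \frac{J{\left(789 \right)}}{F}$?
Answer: $\frac{146449231429}{453401350600} \approx 0.323$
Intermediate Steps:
$B{\left(Z \right)} = 2 Z$
$J{\left(a \right)} = 6$ ($J{\left(a \right)} = \frac{2 \cdot 21}{7} = \frac{1}{7} \cdot 42 = 6$)
$F = 1024144$ ($F = 1012^{2} = 1024144$)
$\frac{1143953}{3541700} + \frac{J{\left(789 \right)}}{F} = \frac{1143953}{3541700} + \frac{6}{1024144} = 1143953 \cdot \frac{1}{3541700} + 6 \cdot \frac{1}{1024144} = \frac{1143953}{3541700} + \frac{3}{512072} = \frac{146449231429}{453401350600}$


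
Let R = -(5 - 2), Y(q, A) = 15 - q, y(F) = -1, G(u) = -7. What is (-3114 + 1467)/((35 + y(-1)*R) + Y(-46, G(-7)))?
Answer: -183/11 ≈ -16.636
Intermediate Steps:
R = -3 (R = -1*3 = -3)
(-3114 + 1467)/((35 + y(-1)*R) + Y(-46, G(-7))) = (-3114 + 1467)/((35 - 1*(-3)) + (15 - 1*(-46))) = -1647/((35 + 3) + (15 + 46)) = -1647/(38 + 61) = -1647/99 = -1647*1/99 = -183/11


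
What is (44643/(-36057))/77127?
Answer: -14881/926989413 ≈ -1.6053e-5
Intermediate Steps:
(44643/(-36057))/77127 = (44643*(-1/36057))*(1/77127) = -14881/12019*1/77127 = -14881/926989413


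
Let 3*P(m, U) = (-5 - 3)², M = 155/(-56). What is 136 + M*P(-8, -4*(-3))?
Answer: 1616/21 ≈ 76.952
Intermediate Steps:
M = -155/56 (M = 155*(-1/56) = -155/56 ≈ -2.7679)
P(m, U) = 64/3 (P(m, U) = (-5 - 3)²/3 = (⅓)*(-8)² = (⅓)*64 = 64/3)
136 + M*P(-8, -4*(-3)) = 136 - 155/56*64/3 = 136 - 1240/21 = 1616/21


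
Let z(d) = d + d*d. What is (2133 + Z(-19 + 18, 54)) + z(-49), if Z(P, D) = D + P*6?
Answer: 4533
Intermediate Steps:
Z(P, D) = D + 6*P
z(d) = d + d**2
(2133 + Z(-19 + 18, 54)) + z(-49) = (2133 + (54 + 6*(-19 + 18))) - 49*(1 - 49) = (2133 + (54 + 6*(-1))) - 49*(-48) = (2133 + (54 - 6)) + 2352 = (2133 + 48) + 2352 = 2181 + 2352 = 4533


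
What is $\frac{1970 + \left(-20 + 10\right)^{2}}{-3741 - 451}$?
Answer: $- \frac{1035}{2096} \approx -0.4938$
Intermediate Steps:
$\frac{1970 + \left(-20 + 10\right)^{2}}{-3741 - 451} = \frac{1970 + \left(-10\right)^{2}}{-4192} = \left(1970 + 100\right) \left(- \frac{1}{4192}\right) = 2070 \left(- \frac{1}{4192}\right) = - \frac{1035}{2096}$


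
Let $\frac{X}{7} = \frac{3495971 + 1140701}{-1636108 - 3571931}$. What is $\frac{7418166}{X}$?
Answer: $- \frac{2759578416891}{2318336} \approx -1.1903 \cdot 10^{6}$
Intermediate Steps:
$X = - \frac{32456704}{5208039}$ ($X = 7 \frac{3495971 + 1140701}{-1636108 - 3571931} = 7 \frac{4636672}{-5208039} = 7 \cdot 4636672 \left(- \frac{1}{5208039}\right) = 7 \left(- \frac{4636672}{5208039}\right) = - \frac{32456704}{5208039} \approx -6.232$)
$\frac{7418166}{X} = \frac{7418166}{- \frac{32456704}{5208039}} = 7418166 \left(- \frac{5208039}{32456704}\right) = - \frac{2759578416891}{2318336}$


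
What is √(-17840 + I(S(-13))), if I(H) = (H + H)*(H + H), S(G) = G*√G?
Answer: 2*I*√6657 ≈ 163.18*I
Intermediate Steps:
S(G) = G^(3/2)
I(H) = 4*H² (I(H) = (2*H)*(2*H) = 4*H²)
√(-17840 + I(S(-13))) = √(-17840 + 4*((-13)^(3/2))²) = √(-17840 + 4*(-13*I*√13)²) = √(-17840 + 4*(-2197)) = √(-17840 - 8788) = √(-26628) = 2*I*√6657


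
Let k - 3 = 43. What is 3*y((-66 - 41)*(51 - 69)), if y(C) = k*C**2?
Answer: 511907688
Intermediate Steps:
k = 46 (k = 3 + 43 = 46)
y(C) = 46*C**2
3*y((-66 - 41)*(51 - 69)) = 3*(46*((-66 - 41)*(51 - 69))**2) = 3*(46*(-107*(-18))**2) = 3*(46*1926**2) = 3*(46*3709476) = 3*170635896 = 511907688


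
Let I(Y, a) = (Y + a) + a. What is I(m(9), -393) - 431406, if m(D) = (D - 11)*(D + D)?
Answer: -432228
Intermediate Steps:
m(D) = 2*D*(-11 + D) (m(D) = (-11 + D)*(2*D) = 2*D*(-11 + D))
I(Y, a) = Y + 2*a
I(m(9), -393) - 431406 = (2*9*(-11 + 9) + 2*(-393)) - 431406 = (2*9*(-2) - 786) - 431406 = (-36 - 786) - 431406 = -822 - 431406 = -432228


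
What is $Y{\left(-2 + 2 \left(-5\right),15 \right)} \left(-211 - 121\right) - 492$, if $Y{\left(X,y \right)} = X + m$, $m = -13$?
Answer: $7808$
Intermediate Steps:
$Y{\left(X,y \right)} = -13 + X$ ($Y{\left(X,y \right)} = X - 13 = -13 + X$)
$Y{\left(-2 + 2 \left(-5\right),15 \right)} \left(-211 - 121\right) - 492 = \left(-13 + \left(-2 + 2 \left(-5\right)\right)\right) \left(-211 - 121\right) - 492 = \left(-13 - 12\right) \left(-211 - 121\right) - 492 = \left(-13 - 12\right) \left(-332\right) - 492 = \left(-25\right) \left(-332\right) - 492 = 8300 - 492 = 7808$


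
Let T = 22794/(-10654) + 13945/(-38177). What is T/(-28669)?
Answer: 509388284/5830382392051 ≈ 8.7368e-5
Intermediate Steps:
T = -509388284/203368879 (T = 22794*(-1/10654) + 13945*(-1/38177) = -11397/5327 - 13945/38177 = -509388284/203368879 ≈ -2.5047)
T/(-28669) = -509388284/203368879/(-28669) = -509388284/203368879*(-1/28669) = 509388284/5830382392051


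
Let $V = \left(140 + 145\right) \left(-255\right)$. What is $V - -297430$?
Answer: $224755$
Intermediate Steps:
$V = -72675$ ($V = 285 \left(-255\right) = -72675$)
$V - -297430 = -72675 - -297430 = -72675 + 297430 = 224755$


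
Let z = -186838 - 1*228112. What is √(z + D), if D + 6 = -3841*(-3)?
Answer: I*√403433 ≈ 635.16*I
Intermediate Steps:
D = 11517 (D = -6 - 3841*(-3) = -6 + 11523 = 11517)
z = -414950 (z = -186838 - 228112 = -414950)
√(z + D) = √(-414950 + 11517) = √(-403433) = I*√403433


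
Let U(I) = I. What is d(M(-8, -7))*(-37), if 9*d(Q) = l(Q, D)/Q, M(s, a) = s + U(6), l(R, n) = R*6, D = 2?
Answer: -74/3 ≈ -24.667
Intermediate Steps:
l(R, n) = 6*R
M(s, a) = 6 + s (M(s, a) = s + 6 = 6 + s)
d(Q) = ⅔ (d(Q) = ((6*Q)/Q)/9 = (⅑)*6 = ⅔)
d(M(-8, -7))*(-37) = (⅔)*(-37) = -74/3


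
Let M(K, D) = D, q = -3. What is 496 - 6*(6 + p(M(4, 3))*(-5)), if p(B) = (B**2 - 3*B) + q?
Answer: 370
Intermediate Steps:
p(B) = -3 + B**2 - 3*B (p(B) = (B**2 - 3*B) - 3 = -3 + B**2 - 3*B)
496 - 6*(6 + p(M(4, 3))*(-5)) = 496 - 6*(6 + (-3 + 3**2 - 3*3)*(-5)) = 496 - 6*(6 + (-3 + 9 - 9)*(-5)) = 496 - 6*(6 - 3*(-5)) = 496 - 6*(6 + 15) = 496 - 6*21 = 496 - 126 = 370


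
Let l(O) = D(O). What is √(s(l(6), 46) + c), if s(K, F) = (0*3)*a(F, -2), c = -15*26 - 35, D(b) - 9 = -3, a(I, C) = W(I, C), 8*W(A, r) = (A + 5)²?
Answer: 5*I*√17 ≈ 20.616*I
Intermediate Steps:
W(A, r) = (5 + A)²/8 (W(A, r) = (A + 5)²/8 = (5 + A)²/8)
a(I, C) = (5 + I)²/8
D(b) = 6 (D(b) = 9 - 3 = 6)
l(O) = 6
c = -425 (c = -390 - 35 = -425)
s(K, F) = 0 (s(K, F) = (0*3)*((5 + F)²/8) = 0*((5 + F)²/8) = 0)
√(s(l(6), 46) + c) = √(0 - 425) = √(-425) = 5*I*√17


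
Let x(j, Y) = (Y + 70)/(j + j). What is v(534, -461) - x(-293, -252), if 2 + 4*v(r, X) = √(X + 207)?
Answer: -475/586 + I*√254/4 ≈ -0.81058 + 3.9843*I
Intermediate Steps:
v(r, X) = -½ + √(207 + X)/4 (v(r, X) = -½ + √(X + 207)/4 = -½ + √(207 + X)/4)
x(j, Y) = (70 + Y)/(2*j) (x(j, Y) = (70 + Y)/((2*j)) = (70 + Y)*(1/(2*j)) = (70 + Y)/(2*j))
v(534, -461) - x(-293, -252) = (-½ + √(207 - 461)/4) - (70 - 252)/(2*(-293)) = (-½ + √(-254)/4) - (-1)*(-182)/(2*293) = (-½ + (I*√254)/4) - 1*91/293 = (-½ + I*√254/4) - 91/293 = -475/586 + I*√254/4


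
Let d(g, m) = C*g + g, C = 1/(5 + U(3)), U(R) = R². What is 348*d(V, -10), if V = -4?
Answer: -10440/7 ≈ -1491.4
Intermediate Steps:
C = 1/14 (C = 1/(5 + 3²) = 1/(5 + 9) = 1/14 ≈ 0.071429)
d(g, m) = 15*g/14 (d(g, m) = g/14 + g = 15*g/14)
348*d(V, -10) = 348*((15/14)*(-4)) = 348*(-30/7) = -10440/7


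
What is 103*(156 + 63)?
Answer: 22557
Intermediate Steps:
103*(156 + 63) = 103*219 = 22557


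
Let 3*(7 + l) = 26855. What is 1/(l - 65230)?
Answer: -3/168856 ≈ -1.7767e-5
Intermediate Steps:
l = 26834/3 (l = -7 + (⅓)*26855 = -7 + 26855/3 = 26834/3 ≈ 8944.7)
1/(l - 65230) = 1/(26834/3 - 65230) = 1/(-168856/3) = -3/168856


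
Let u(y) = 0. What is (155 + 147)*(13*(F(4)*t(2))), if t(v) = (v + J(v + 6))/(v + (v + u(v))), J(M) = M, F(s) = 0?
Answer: 0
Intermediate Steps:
t(v) = (6 + 2*v)/(2*v) (t(v) = (v + (v + 6))/(v + (v + 0)) = (v + (6 + v))/(v + v) = (6 + 2*v)/((2*v)) = (6 + 2*v)*(1/(2*v)) = (6 + 2*v)/(2*v))
(155 + 147)*(13*(F(4)*t(2))) = (155 + 147)*(13*(0*((3 + 2)/2))) = 302*(13*(0*((½)*5))) = 302*(13*(0*(5/2))) = 302*(13*0) = 302*0 = 0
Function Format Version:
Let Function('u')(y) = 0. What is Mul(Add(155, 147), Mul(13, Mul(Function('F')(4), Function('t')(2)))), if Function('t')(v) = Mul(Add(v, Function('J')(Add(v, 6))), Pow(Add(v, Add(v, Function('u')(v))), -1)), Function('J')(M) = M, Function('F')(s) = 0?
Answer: 0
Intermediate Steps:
Function('t')(v) = Mul(Rational(1, 2), Pow(v, -1), Add(6, Mul(2, v))) (Function('t')(v) = Mul(Add(v, Add(v, 6)), Pow(Add(v, Add(v, 0)), -1)) = Mul(Add(v, Add(6, v)), Pow(Add(v, v), -1)) = Mul(Add(6, Mul(2, v)), Pow(Mul(2, v), -1)) = Mul(Add(6, Mul(2, v)), Mul(Rational(1, 2), Pow(v, -1))) = Mul(Rational(1, 2), Pow(v, -1), Add(6, Mul(2, v))))
Mul(Add(155, 147), Mul(13, Mul(Function('F')(4), Function('t')(2)))) = Mul(Add(155, 147), Mul(13, Mul(0, Mul(Pow(2, -1), Add(3, 2))))) = Mul(302, Mul(13, Mul(0, Mul(Rational(1, 2), 5)))) = Mul(302, Mul(13, Mul(0, Rational(5, 2)))) = Mul(302, Mul(13, 0)) = Mul(302, 0) = 0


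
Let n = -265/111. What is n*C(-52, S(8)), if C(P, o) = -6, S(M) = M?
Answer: 530/37 ≈ 14.324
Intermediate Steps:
n = -265/111 (n = -265*1/111 = -265/111 ≈ -2.3874)
n*C(-52, S(8)) = -265/111*(-6) = 530/37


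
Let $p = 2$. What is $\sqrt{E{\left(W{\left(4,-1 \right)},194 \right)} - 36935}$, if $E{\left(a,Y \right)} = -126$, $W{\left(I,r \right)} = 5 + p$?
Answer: $i \sqrt{37061} \approx 192.51 i$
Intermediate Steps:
$W{\left(I,r \right)} = 7$ ($W{\left(I,r \right)} = 5 + 2 = 7$)
$\sqrt{E{\left(W{\left(4,-1 \right)},194 \right)} - 36935} = \sqrt{-126 - 36935} = \sqrt{-37061} = i \sqrt{37061}$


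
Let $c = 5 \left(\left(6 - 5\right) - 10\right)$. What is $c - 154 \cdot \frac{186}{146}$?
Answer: $- \frac{17607}{73} \approx -241.19$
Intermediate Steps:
$c = -45$ ($c = 5 \left(\left(6 - 5\right) - 10\right) = 5 \left(1 - 10\right) = 5 \left(-9\right) = -45$)
$c - 154 \cdot \frac{186}{146} = -45 - 154 \cdot \frac{186}{146} = -45 - 154 \cdot 186 \cdot \frac{1}{146} = -45 - \frac{14322}{73} = - \frac{17607}{73}$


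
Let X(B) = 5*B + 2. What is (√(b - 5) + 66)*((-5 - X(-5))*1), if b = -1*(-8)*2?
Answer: 1188 + 18*√11 ≈ 1247.7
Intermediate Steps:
X(B) = 2 + 5*B
b = 16 (b = 8*2 = 16)
(√(b - 5) + 66)*((-5 - X(-5))*1) = (√(16 - 5) + 66)*((-5 - (2 + 5*(-5)))*1) = (√11 + 66)*((-5 - (2 - 25))*1) = (66 + √11)*((-5 - 1*(-23))*1) = (66 + √11)*((-5 + 23)*1) = (66 + √11)*(18*1) = (66 + √11)*18 = 1188 + 18*√11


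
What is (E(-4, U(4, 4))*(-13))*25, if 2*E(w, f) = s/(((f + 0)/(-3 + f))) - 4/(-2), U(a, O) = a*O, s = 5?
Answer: -31525/32 ≈ -985.16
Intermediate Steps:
U(a, O) = O*a
E(w, f) = 1 + 5*(-3 + f)/(2*f) (E(w, f) = (5/(((f + 0)/(-3 + f))) - 4/(-2))/2 = (5/((f/(-3 + f))) - 4*(-1/2))/2 = (5*((-3 + f)/f) + 2)/2 = (5*(-3 + f)/f + 2)/2 = (2 + 5*(-3 + f)/f)/2 = 1 + 5*(-3 + f)/(2*f))
(E(-4, U(4, 4))*(-13))*25 = (((-15 + 7*(4*4))/(2*((4*4))))*(-13))*25 = (((1/2)*(-15 + 7*16)/16)*(-13))*25 = (((1/2)*(1/16)*(-15 + 112))*(-13))*25 = (((1/2)*(1/16)*97)*(-13))*25 = ((97/32)*(-13))*25 = -1261/32*25 = -31525/32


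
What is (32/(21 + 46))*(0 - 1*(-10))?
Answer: 320/67 ≈ 4.7761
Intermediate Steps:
(32/(21 + 46))*(0 - 1*(-10)) = (32/67)*(0 + 10) = ((1/67)*32)*10 = (32/67)*10 = 320/67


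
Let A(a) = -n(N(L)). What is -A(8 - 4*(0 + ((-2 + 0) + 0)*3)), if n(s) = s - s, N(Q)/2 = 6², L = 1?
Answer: 0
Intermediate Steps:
N(Q) = 72 (N(Q) = 2*6² = 2*36 = 72)
n(s) = 0
A(a) = 0 (A(a) = -1*0 = 0)
-A(8 - 4*(0 + ((-2 + 0) + 0)*3)) = -1*0 = 0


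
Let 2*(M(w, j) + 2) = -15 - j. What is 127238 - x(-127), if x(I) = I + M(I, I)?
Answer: 127311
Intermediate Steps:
M(w, j) = -19/2 - j/2 (M(w, j) = -2 + (-15 - j)/2 = -2 + (-15/2 - j/2) = -19/2 - j/2)
x(I) = -19/2 + I/2 (x(I) = I + (-19/2 - I/2) = -19/2 + I/2)
127238 - x(-127) = 127238 - (-19/2 + (½)*(-127)) = 127238 - (-19/2 - 127/2) = 127238 - 1*(-73) = 127238 + 73 = 127311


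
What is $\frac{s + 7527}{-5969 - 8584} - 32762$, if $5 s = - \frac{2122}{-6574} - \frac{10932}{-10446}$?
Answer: $- \frac{2728527070626194}{83281972851} \approx -32763.0$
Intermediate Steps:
$s = \frac{1567223}{5722667}$ ($s = \frac{- \frac{2122}{-6574} - \frac{10932}{-10446}}{5} = \frac{\left(-2122\right) \left(- \frac{1}{6574}\right) - - \frac{1822}{1741}}{5} = \frac{\frac{1061}{3287} + \frac{1822}{1741}}{5} = \frac{1}{5} \cdot \frac{7836115}{5722667} = \frac{1567223}{5722667} \approx 0.27386$)
$\frac{s + 7527}{-5969 - 8584} - 32762 = \frac{\frac{1567223}{5722667} + 7527}{-5969 - 8584} - 32762 = \frac{43076081732}{5722667 \left(-14553\right)} - 32762 = \frac{43076081732}{5722667} \left(- \frac{1}{14553}\right) - 32762 = - \frac{43076081732}{83281972851} - 32762 = - \frac{2728527070626194}{83281972851}$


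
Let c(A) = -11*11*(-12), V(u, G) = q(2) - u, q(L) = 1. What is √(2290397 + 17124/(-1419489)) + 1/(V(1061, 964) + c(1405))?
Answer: 1/392 + √512781463202349489/473163 ≈ 1513.4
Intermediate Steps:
V(u, G) = 1 - u
c(A) = 1452 (c(A) = -121*(-12) = 1452)
√(2290397 + 17124/(-1419489)) + 1/(V(1061, 964) + c(1405)) = √(2290397 + 17124/(-1419489)) + 1/((1 - 1*1061) + 1452) = √(2290397 + 17124*(-1/1419489)) + 1/((1 - 1061) + 1452) = √(2290397 - 5708/473163) + 1/(-1060 + 1452) = √(1083731110003/473163) + 1/392 = √512781463202349489/473163 + 1/392 = 1/392 + √512781463202349489/473163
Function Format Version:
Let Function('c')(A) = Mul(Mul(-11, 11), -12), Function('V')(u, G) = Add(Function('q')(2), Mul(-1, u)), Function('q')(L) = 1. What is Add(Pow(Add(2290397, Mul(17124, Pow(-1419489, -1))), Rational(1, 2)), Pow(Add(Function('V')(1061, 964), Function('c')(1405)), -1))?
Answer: Add(Rational(1, 392), Mul(Rational(1, 473163), Pow(512781463202349489, Rational(1, 2)))) ≈ 1513.4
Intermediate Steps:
Function('V')(u, G) = Add(1, Mul(-1, u))
Function('c')(A) = 1452 (Function('c')(A) = Mul(-121, -12) = 1452)
Add(Pow(Add(2290397, Mul(17124, Pow(-1419489, -1))), Rational(1, 2)), Pow(Add(Function('V')(1061, 964), Function('c')(1405)), -1)) = Add(Pow(Add(2290397, Mul(17124, Pow(-1419489, -1))), Rational(1, 2)), Pow(Add(Add(1, Mul(-1, 1061)), 1452), -1)) = Add(Pow(Add(2290397, Mul(17124, Rational(-1, 1419489))), Rational(1, 2)), Pow(Add(Add(1, -1061), 1452), -1)) = Add(Pow(Add(2290397, Rational(-5708, 473163)), Rational(1, 2)), Pow(Add(-1060, 1452), -1)) = Add(Pow(Rational(1083731110003, 473163), Rational(1, 2)), Pow(392, -1)) = Add(Mul(Rational(1, 473163), Pow(512781463202349489, Rational(1, 2))), Rational(1, 392)) = Add(Rational(1, 392), Mul(Rational(1, 473163), Pow(512781463202349489, Rational(1, 2))))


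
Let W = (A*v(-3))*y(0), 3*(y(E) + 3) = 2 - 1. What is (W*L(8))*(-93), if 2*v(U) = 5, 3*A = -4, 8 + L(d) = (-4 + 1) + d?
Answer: 2480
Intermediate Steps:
L(d) = -11 + d (L(d) = -8 + ((-4 + 1) + d) = -8 + (-3 + d) = -11 + d)
y(E) = -8/3 (y(E) = -3 + (2 - 1)/3 = -3 + (⅓)*1 = -3 + ⅓ = -8/3)
A = -4/3 (A = (⅓)*(-4) = -4/3 ≈ -1.3333)
v(U) = 5/2 (v(U) = (½)*5 = 5/2)
W = 80/9 (W = -4/3*5/2*(-8/3) = -10/3*(-8/3) = 80/9 ≈ 8.8889)
(W*L(8))*(-93) = (80*(-11 + 8)/9)*(-93) = ((80/9)*(-3))*(-93) = -80/3*(-93) = 2480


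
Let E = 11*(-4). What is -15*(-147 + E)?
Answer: 2865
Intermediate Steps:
E = -44
-15*(-147 + E) = -15*(-147 - 44) = -15*(-191) = 2865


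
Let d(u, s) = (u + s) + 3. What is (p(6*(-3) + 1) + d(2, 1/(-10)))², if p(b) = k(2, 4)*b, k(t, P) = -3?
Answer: 312481/100 ≈ 3124.8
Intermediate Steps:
d(u, s) = 3 + s + u (d(u, s) = (s + u) + 3 = 3 + s + u)
p(b) = -3*b
(p(6*(-3) + 1) + d(2, 1/(-10)))² = (-3*(6*(-3) + 1) + (3 + 1/(-10) + 2))² = (-3*(-18 + 1) + (3 - ⅒ + 2))² = (-3*(-17) + 49/10)² = (51 + 49/10)² = (559/10)² = 312481/100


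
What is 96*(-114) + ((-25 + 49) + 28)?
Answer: -10892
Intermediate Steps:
96*(-114) + ((-25 + 49) + 28) = -10944 + (24 + 28) = -10944 + 52 = -10892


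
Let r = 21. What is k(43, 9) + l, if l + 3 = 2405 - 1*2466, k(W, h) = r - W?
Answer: -86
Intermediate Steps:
k(W, h) = 21 - W
l = -64 (l = -3 + (2405 - 1*2466) = -3 + (2405 - 2466) = -3 - 61 = -64)
k(43, 9) + l = (21 - 1*43) - 64 = (21 - 43) - 64 = -22 - 64 = -86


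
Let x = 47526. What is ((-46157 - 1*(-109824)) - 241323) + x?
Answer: -130130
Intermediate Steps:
((-46157 - 1*(-109824)) - 241323) + x = ((-46157 - 1*(-109824)) - 241323) + 47526 = ((-46157 + 109824) - 241323) + 47526 = (63667 - 241323) + 47526 = -177656 + 47526 = -130130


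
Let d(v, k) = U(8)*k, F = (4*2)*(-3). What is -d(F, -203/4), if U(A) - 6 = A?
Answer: 1421/2 ≈ 710.50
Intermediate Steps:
U(A) = 6 + A
F = -24 (F = 8*(-3) = -24)
d(v, k) = 14*k (d(v, k) = (6 + 8)*k = 14*k)
-d(F, -203/4) = -14*(-203/4) = -14*(-203*¼) = -14*(-203)/4 = -1*(-1421/2) = 1421/2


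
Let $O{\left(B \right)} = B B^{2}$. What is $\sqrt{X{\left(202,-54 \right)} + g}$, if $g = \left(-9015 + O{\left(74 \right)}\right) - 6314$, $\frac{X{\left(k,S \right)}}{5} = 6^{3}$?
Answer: $5 \sqrt{15639} \approx 625.28$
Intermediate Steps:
$X{\left(k,S \right)} = 1080$ ($X{\left(k,S \right)} = 5 \cdot 6^{3} = 5 \cdot 216 = 1080$)
$O{\left(B \right)} = B^{3}$
$g = 389895$ ($g = \left(-9015 + 74^{3}\right) - 6314 = \left(-9015 + 405224\right) - 6314 = 396209 - 6314 = 389895$)
$\sqrt{X{\left(202,-54 \right)} + g} = \sqrt{1080 + 389895} = \sqrt{390975} = 5 \sqrt{15639}$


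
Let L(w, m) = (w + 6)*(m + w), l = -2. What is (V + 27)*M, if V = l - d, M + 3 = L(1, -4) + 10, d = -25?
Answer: -700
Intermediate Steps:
L(w, m) = (6 + w)*(m + w)
M = -14 (M = -3 + ((1² + 6*(-4) + 6*1 - 4*1) + 10) = -3 + ((1 - 24 + 6 - 4) + 10) = -3 + (-21 + 10) = -3 - 11 = -14)
V = 23 (V = -2 - 1*(-25) = -2 + 25 = 23)
(V + 27)*M = (23 + 27)*(-14) = 50*(-14) = -700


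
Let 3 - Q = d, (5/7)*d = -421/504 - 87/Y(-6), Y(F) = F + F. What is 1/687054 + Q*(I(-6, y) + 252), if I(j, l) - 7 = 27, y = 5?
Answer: -35254916381/20611620 ≈ -1710.4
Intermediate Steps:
I(j, l) = 34 (I(j, l) = 7 + 27 = 34)
Y(F) = 2*F
d = 3233/360 (d = 7*(-421/504 - 87/(2*(-6)))/5 = 7*(-421*1/504 - 87/(-12))/5 = 7*(-421/504 - 87*(-1/12))/5 = 7*(-421/504 + 29/4)/5 = (7/5)*(3233/504) = 3233/360 ≈ 8.9806)
Q = -2153/360 (Q = 3 - 1*3233/360 = 3 - 3233/360 = -2153/360 ≈ -5.9806)
1/687054 + Q*(I(-6, y) + 252) = 1/687054 - 2153*(34 + 252)/360 = 1/687054 - 2153/360*286 = 1/687054 - 307879/180 = -35254916381/20611620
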